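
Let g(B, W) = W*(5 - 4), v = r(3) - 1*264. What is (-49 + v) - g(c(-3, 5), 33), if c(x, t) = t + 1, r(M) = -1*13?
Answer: -359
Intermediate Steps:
r(M) = -13
v = -277 (v = -13 - 1*264 = -13 - 264 = -277)
c(x, t) = 1 + t
g(B, W) = W (g(B, W) = W*1 = W)
(-49 + v) - g(c(-3, 5), 33) = (-49 - 277) - 1*33 = -326 - 33 = -359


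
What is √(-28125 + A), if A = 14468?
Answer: I*√13657 ≈ 116.86*I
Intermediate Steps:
√(-28125 + A) = √(-28125 + 14468) = √(-13657) = I*√13657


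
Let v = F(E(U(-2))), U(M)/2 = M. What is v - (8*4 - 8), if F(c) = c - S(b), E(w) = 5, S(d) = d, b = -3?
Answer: -16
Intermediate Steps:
U(M) = 2*M
F(c) = 3 + c (F(c) = c - 1*(-3) = c + 3 = 3 + c)
v = 8 (v = 3 + 5 = 8)
v - (8*4 - 8) = 8 - (8*4 - 8) = 8 - (32 - 8) = 8 - 1*24 = 8 - 24 = -16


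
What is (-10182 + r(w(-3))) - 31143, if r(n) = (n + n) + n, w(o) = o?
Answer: -41334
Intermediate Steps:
r(n) = 3*n (r(n) = 2*n + n = 3*n)
(-10182 + r(w(-3))) - 31143 = (-10182 + 3*(-3)) - 31143 = (-10182 - 9) - 31143 = -10191 - 31143 = -41334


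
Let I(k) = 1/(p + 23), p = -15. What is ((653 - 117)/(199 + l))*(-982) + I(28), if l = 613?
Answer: -1052501/1624 ≈ -648.09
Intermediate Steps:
I(k) = 1/8 (I(k) = 1/(-15 + 23) = 1/8)
((653 - 117)/(199 + l))*(-982) + I(28) = ((653 - 117)/(199 + 613))*(-982) + 1/8 = (536/812)*(-982) + 1/8 = (536*(1/812))*(-982) + 1/8 = (134/203)*(-982) + 1/8 = -131588/203 + 1/8 = -1052501/1624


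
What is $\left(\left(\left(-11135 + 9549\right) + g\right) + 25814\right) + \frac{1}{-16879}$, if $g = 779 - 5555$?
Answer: $\frac{328330307}{16879} \approx 19452.0$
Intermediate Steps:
$g = -4776$
$\left(\left(\left(-11135 + 9549\right) + g\right) + 25814\right) + \frac{1}{-16879} = \left(\left(\left(-11135 + 9549\right) - 4776\right) + 25814\right) + \frac{1}{-16879} = \left(\left(-1586 - 4776\right) + 25814\right) - \frac{1}{16879} = \left(-6362 + 25814\right) - \frac{1}{16879} = 19452 - \frac{1}{16879} = \frac{328330307}{16879}$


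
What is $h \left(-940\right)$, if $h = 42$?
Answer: $-39480$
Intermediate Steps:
$h \left(-940\right) = 42 \left(-940\right) = -39480$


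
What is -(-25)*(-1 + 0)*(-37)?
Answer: 925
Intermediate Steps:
-(-25)*(-1 + 0)*(-37) = -(-25)*(-1)*(-37) = -5*5*(-37) = -25*(-37) = 925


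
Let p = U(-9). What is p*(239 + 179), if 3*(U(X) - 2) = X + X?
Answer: -1672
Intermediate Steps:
U(X) = 2 + 2*X/3 (U(X) = 2 + (X + X)/3 = 2 + (2*X)/3 = 2 + 2*X/3)
p = -4 (p = 2 + (⅔)*(-9) = 2 - 6 = -4)
p*(239 + 179) = -4*(239 + 179) = -4*418 = -1672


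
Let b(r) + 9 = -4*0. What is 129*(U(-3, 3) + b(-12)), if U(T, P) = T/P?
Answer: -1290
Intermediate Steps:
b(r) = -9 (b(r) = -9 - 4*0 = -9 + 0 = -9)
129*(U(-3, 3) + b(-12)) = 129*(-3/3 - 9) = 129*(-3*1/3 - 9) = 129*(-1 - 9) = 129*(-10) = -1290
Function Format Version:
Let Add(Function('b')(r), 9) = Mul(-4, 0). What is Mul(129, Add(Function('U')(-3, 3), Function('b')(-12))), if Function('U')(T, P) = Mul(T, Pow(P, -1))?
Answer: -1290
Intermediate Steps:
Function('b')(r) = -9 (Function('b')(r) = Add(-9, Mul(-4, 0)) = Add(-9, 0) = -9)
Mul(129, Add(Function('U')(-3, 3), Function('b')(-12))) = Mul(129, Add(Mul(-3, Pow(3, -1)), -9)) = Mul(129, Add(Mul(-3, Rational(1, 3)), -9)) = Mul(129, Add(-1, -9)) = Mul(129, -10) = -1290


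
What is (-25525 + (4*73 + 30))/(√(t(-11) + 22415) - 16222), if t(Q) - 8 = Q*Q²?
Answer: 204421533/131566096 + 25203*√5273/131566096 ≈ 1.5677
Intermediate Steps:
t(Q) = 8 + Q³ (t(Q) = 8 + Q*Q² = 8 + Q³)
(-25525 + (4*73 + 30))/(√(t(-11) + 22415) - 16222) = (-25525 + (4*73 + 30))/(√((8 + (-11)³) + 22415) - 16222) = (-25525 + (292 + 30))/(√((8 - 1331) + 22415) - 16222) = (-25525 + 322)/(√(-1323 + 22415) - 16222) = -25203/(√21092 - 16222) = -25203/(2*√5273 - 16222) = -25203/(-16222 + 2*√5273)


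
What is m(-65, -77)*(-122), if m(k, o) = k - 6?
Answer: 8662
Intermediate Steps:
m(k, o) = -6 + k
m(-65, -77)*(-122) = (-6 - 65)*(-122) = -71*(-122) = 8662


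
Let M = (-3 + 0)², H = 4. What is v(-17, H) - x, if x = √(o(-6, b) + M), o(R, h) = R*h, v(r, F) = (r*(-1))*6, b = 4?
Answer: 102 - I*√15 ≈ 102.0 - 3.873*I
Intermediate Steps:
v(r, F) = -6*r (v(r, F) = -r*6 = -6*r)
M = 9 (M = (-3)² = 9)
x = I*√15 (x = √(-6*4 + 9) = √(-24 + 9) = √(-15) = I*√15 ≈ 3.873*I)
v(-17, H) - x = -6*(-17) - I*√15 = 102 - I*√15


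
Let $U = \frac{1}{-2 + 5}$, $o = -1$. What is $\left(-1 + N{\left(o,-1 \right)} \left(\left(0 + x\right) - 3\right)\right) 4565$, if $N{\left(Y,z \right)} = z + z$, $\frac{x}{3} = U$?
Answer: $13695$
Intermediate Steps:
$U = \frac{1}{3} \approx 0.33333$
$x = 1$ ($x = 3 \cdot \frac{1}{3} = 1$)
$N{\left(Y,z \right)} = 2 z$
$\left(-1 + N{\left(o,-1 \right)} \left(\left(0 + x\right) - 3\right)\right) 4565 = \left(-1 + 2 \left(-1\right) \left(\left(0 + 1\right) - 3\right)\right) 4565 = \left(-1 - 2 \left(1 - 3\right)\right) 4565 = \left(-1 - -4\right) 4565 = \left(-1 + 4\right) 4565 = 3 \cdot 4565 = 13695$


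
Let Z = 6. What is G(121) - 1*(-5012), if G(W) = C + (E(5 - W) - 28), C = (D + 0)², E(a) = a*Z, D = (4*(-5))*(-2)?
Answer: 5888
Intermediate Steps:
D = 40 (D = -20*(-2) = 40)
E(a) = 6*a (E(a) = a*6 = 6*a)
C = 1600 (C = (40 + 0)² = 40² = 1600)
G(W) = 1602 - 6*W (G(W) = 1600 + (6*(5 - W) - 28) = 1600 + ((30 - 6*W) - 28) = 1600 + (2 - 6*W) = 1602 - 6*W)
G(121) - 1*(-5012) = (1602 - 6*121) - 1*(-5012) = (1602 - 726) + 5012 = 876 + 5012 = 5888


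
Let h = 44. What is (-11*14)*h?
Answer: -6776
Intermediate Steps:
(-11*14)*h = -11*14*44 = -154*44 = -6776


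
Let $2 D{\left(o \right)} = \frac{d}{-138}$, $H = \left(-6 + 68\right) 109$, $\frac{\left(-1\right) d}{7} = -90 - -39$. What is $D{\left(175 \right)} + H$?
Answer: $\frac{621617}{92} \approx 6756.7$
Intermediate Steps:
$d = 357$ ($d = - 7 \left(-90 - -39\right) = - 7 \left(-90 + 39\right) = \left(-7\right) \left(-51\right) = 357$)
$H = 6758$ ($H = 62 \cdot 109 = 6758$)
$D{\left(o \right)} = - \frac{119}{92}$ ($D{\left(o \right)} = \frac{357 \frac{1}{-138}}{2} = \frac{357 \left(- \frac{1}{138}\right)}{2} = \frac{1}{2} \left(- \frac{119}{46}\right) = - \frac{119}{92}$)
$D{\left(175 \right)} + H = - \frac{119}{92} + 6758 = \frac{621617}{92}$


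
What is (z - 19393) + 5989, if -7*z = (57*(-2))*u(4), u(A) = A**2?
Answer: -92004/7 ≈ -13143.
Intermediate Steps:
z = 1824/7 (z = -57*(-2)*4**2/7 = -(-114)*16/7 = -1/7*(-1824) = 1824/7 ≈ 260.57)
(z - 19393) + 5989 = (1824/7 - 19393) + 5989 = -133927/7 + 5989 = -92004/7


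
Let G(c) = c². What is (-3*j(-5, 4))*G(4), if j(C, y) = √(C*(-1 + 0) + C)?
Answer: 0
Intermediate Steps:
j(C, y) = 0 (j(C, y) = √(C*(-1) + C) = √(-C + C) = √0 = 0)
(-3*j(-5, 4))*G(4) = -3*0*4² = 0*16 = 0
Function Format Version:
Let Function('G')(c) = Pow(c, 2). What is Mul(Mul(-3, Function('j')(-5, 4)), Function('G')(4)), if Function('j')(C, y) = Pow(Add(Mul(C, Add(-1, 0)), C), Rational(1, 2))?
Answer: 0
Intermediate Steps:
Function('j')(C, y) = 0 (Function('j')(C, y) = Pow(Add(Mul(C, -1), C), Rational(1, 2)) = Pow(Add(Mul(-1, C), C), Rational(1, 2)) = Pow(0, Rational(1, 2)) = 0)
Mul(Mul(-3, Function('j')(-5, 4)), Function('G')(4)) = Mul(Mul(-3, 0), Pow(4, 2)) = Mul(0, 16) = 0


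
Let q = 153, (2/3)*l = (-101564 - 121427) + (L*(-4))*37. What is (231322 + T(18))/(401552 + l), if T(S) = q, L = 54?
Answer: 92590/22031 ≈ 4.2027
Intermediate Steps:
l = -692949/2 (l = 3*((-101564 - 121427) + (54*(-4))*37)/2 = 3*(-222991 - 216*37)/2 = 3*(-222991 - 7992)/2 = (3/2)*(-230983) = -692949/2 ≈ -3.4647e+5)
T(S) = 153
(231322 + T(18))/(401552 + l) = (231322 + 153)/(401552 - 692949/2) = 231475/(110155/2) = 231475*(2/110155) = 92590/22031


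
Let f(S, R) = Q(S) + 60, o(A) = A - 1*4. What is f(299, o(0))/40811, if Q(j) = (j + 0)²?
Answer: 89461/40811 ≈ 2.1921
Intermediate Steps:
Q(j) = j²
o(A) = -4 + A (o(A) = A - 4 = -4 + A)
f(S, R) = 60 + S² (f(S, R) = S² + 60 = 60 + S²)
f(299, o(0))/40811 = (60 + 299²)/40811 = (60 + 89401)*(1/40811) = 89461*(1/40811) = 89461/40811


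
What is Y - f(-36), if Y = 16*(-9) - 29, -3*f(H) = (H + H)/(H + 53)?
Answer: -2965/17 ≈ -174.41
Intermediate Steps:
f(H) = -2*H/(3*(53 + H)) (f(H) = -(H + H)/(3*(H + 53)) = -2*H/(3*(53 + H)))
Y = -173 (Y = -144 - 29 = -173)
Y - f(-36) = -173 - (-2)*(-36)/(159 + 3*(-36)) = -173 - (-2)*(-36)/(159 - 108) = -173 - (-2)*(-36)/51 = -173 - 1*24/17 = -173 - 24/17 = -2965/17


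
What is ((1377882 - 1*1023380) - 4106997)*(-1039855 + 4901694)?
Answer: -14491531538305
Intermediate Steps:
((1377882 - 1*1023380) - 4106997)*(-1039855 + 4901694) = ((1377882 - 1023380) - 4106997)*3861839 = (354502 - 4106997)*3861839 = -3752495*3861839 = -14491531538305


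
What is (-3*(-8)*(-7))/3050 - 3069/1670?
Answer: -964101/509350 ≈ -1.8928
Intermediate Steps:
(-3*(-8)*(-7))/3050 - 3069/1670 = (24*(-7))*(1/3050) - 3069*1/1670 = -168*1/3050 - 3069/1670 = -84/1525 - 3069/1670 = -964101/509350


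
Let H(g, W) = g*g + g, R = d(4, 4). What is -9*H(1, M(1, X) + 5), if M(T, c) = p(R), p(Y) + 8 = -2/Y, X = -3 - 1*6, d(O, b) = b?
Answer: -18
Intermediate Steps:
X = -9 (X = -3 - 6 = -9)
R = 4
p(Y) = -8 - 2/Y
M(T, c) = -17/2 (M(T, c) = -8 - 2/4 = -8 - 2*1/4 = -8 - 1/2 = -17/2)
H(g, W) = g + g**2 (H(g, W) = g**2 + g = g + g**2)
-9*H(1, M(1, X) + 5) = -9*(1 + 1) = -9*2 = -18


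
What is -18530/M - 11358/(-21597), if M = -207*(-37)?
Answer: -4539152/2397267 ≈ -1.8935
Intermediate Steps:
M = 7659
-18530/M - 11358/(-21597) = -18530/7659 - 11358/(-21597) = -18530*1/7659 - 11358*(-1/21597) = -18530/7659 + 3786/7199 = -4539152/2397267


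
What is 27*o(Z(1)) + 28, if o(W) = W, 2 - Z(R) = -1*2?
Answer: 136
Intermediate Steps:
Z(R) = 4 (Z(R) = 2 - (-1)*2 = 2 - 1*(-2) = 2 + 2 = 4)
27*o(Z(1)) + 28 = 27*4 + 28 = 108 + 28 = 136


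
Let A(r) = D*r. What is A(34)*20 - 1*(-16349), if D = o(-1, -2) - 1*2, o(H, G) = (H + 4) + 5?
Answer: 20429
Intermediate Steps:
o(H, G) = 9 + H (o(H, G) = (4 + H) + 5 = 9 + H)
D = 6 (D = (9 - 1) - 1*2 = 8 - 2 = 6)
A(r) = 6*r
A(34)*20 - 1*(-16349) = (6*34)*20 - 1*(-16349) = 204*20 + 16349 = 4080 + 16349 = 20429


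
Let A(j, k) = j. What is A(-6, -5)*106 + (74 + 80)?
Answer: -482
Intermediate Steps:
A(-6, -5)*106 + (74 + 80) = -6*106 + (74 + 80) = -636 + 154 = -482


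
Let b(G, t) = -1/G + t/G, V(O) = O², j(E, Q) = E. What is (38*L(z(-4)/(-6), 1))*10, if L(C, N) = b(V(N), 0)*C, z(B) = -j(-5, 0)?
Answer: 950/3 ≈ 316.67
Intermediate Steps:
z(B) = 5 (z(B) = -1*(-5) = 5)
L(C, N) = -C/N² (L(C, N) = ((-1 + 0)/(N²))*C = (-1/N²)*C = -C/N²)
(38*L(z(-4)/(-6), 1))*10 = (38*(-1*5/(-6)/1²))*10 = (38*(-1*5*(-⅙)*1))*10 = (38*(-1*(-⅚)*1))*10 = (38*(⅚))*10 = (95/3)*10 = 950/3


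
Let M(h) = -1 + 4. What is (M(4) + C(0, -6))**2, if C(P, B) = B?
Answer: 9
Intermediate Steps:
M(h) = 3
(M(4) + C(0, -6))**2 = (3 - 6)**2 = (-3)**2 = 9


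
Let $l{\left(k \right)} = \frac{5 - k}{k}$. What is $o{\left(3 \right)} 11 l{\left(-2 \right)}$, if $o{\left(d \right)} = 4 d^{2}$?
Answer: $-1386$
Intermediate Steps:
$l{\left(k \right)} = \frac{5 - k}{k}$
$o{\left(3 \right)} 11 l{\left(-2 \right)} = 4 \cdot 3^{2} \cdot 11 \frac{5 - -2}{-2} = 4 \cdot 9 \cdot 11 \left(- \frac{5 + 2}{2}\right) = 36 \cdot 11 \left(\left(- \frac{1}{2}\right) 7\right) = 396 \left(- \frac{7}{2}\right) = -1386$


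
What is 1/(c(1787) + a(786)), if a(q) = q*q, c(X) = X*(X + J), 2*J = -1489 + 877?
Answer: 1/3264343 ≈ 3.0634e-7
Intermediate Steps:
J = -306 (J = (-1489 + 877)/2 = (1/2)*(-612) = -306)
c(X) = X*(-306 + X) (c(X) = X*(X - 306) = X*(-306 + X))
a(q) = q**2
1/(c(1787) + a(786)) = 1/(1787*(-306 + 1787) + 786**2) = 1/(1787*1481 + 617796) = 1/(2646547 + 617796) = 1/3264343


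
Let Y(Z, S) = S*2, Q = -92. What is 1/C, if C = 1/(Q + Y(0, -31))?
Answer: -154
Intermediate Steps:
Y(Z, S) = 2*S
C = -1/154 (C = 1/(-92 + 2*(-31)) = 1/(-92 - 62) = 1/(-154) = -1/154 ≈ -0.0064935)
1/C = 1/(-1/154) = -154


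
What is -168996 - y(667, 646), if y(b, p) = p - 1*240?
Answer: -169402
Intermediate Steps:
y(b, p) = -240 + p (y(b, p) = p - 240 = -240 + p)
-168996 - y(667, 646) = -168996 - (-240 + 646) = -168996 - 1*406 = -168996 - 406 = -169402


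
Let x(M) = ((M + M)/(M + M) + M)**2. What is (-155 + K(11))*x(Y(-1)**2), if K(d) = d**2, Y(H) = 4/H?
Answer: -9826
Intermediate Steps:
x(M) = (1 + M)**2 (x(M) = ((2*M)/((2*M)) + M)**2 = ((2*M)*(1/(2*M)) + M)**2 = (1 + M)**2)
(-155 + K(11))*x(Y(-1)**2) = (-155 + 11**2)*(1 + (4/(-1))**2)**2 = (-155 + 121)*(1 + (4*(-1))**2)**2 = -34*(1 + (-4)**2)**2 = -34*(1 + 16)**2 = -34*17**2 = -34*289 = -9826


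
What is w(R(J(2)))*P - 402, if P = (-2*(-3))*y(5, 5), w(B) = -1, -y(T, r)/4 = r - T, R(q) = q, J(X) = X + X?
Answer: -402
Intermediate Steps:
J(X) = 2*X
y(T, r) = -4*r + 4*T (y(T, r) = -4*(r - T) = -4*r + 4*T)
P = 0 (P = (-2*(-3))*(-4*5 + 4*5) = 6*(-20 + 20) = 6*0 = 0)
w(R(J(2)))*P - 402 = -1*0 - 402 = 0 - 402 = -402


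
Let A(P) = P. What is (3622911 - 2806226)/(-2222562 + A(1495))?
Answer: -816685/2221067 ≈ -0.36770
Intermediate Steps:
(3622911 - 2806226)/(-2222562 + A(1495)) = (3622911 - 2806226)/(-2222562 + 1495) = 816685/(-2221067) = 816685*(-1/2221067) = -816685/2221067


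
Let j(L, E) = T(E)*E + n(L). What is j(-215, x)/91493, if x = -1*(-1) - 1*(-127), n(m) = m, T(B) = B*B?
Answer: 2096937/91493 ≈ 22.919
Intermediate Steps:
T(B) = B²
x = 128 (x = 1 + 127 = 128)
j(L, E) = L + E³ (j(L, E) = E²*E + L = E³ + L = L + E³)
j(-215, x)/91493 = (-215 + 128³)/91493 = (-215 + 2097152)*(1/91493) = 2096937*(1/91493) = 2096937/91493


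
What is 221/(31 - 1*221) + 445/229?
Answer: 33941/43510 ≈ 0.78007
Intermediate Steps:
221/(31 - 1*221) + 445/229 = 221/(31 - 221) + 445*(1/229) = 221/(-190) + 445/229 = 221*(-1/190) + 445/229 = -221/190 + 445/229 = 33941/43510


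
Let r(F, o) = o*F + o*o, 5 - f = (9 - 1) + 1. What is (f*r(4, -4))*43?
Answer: 0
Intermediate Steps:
f = -4 (f = 5 - ((9 - 1) + 1) = 5 - (8 + 1) = 5 - 1*9 = 5 - 9 = -4)
r(F, o) = o² + F*o (r(F, o) = F*o + o² = o² + F*o)
(f*r(4, -4))*43 = -(-16)*(4 - 4)*43 = -(-16)*0*43 = -4*0*43 = 0*43 = 0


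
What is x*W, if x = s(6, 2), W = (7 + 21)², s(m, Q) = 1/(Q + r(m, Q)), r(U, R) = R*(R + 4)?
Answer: 56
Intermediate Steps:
r(U, R) = R*(4 + R)
s(m, Q) = 1/(Q + Q*(4 + Q))
W = 784 (W = 28² = 784)
x = 1/14 (x = 1/(2*(5 + 2)) = (½)/7 = (½)*(⅐) = 1/14 ≈ 0.071429)
x*W = (1/14)*784 = 56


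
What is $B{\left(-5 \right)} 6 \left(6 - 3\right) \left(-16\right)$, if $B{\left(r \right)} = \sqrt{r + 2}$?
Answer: $- 288 i \sqrt{3} \approx - 498.83 i$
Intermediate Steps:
$B{\left(r \right)} = \sqrt{2 + r}$
$B{\left(-5 \right)} 6 \left(6 - 3\right) \left(-16\right) = \sqrt{2 - 5} \cdot 6 \left(6 - 3\right) \left(-16\right) = \sqrt{-3} \cdot 6 \cdot 3 \left(-16\right) = i \sqrt{3} \cdot 18 \left(-16\right) = 18 i \sqrt{3} \left(-16\right) = - 288 i \sqrt{3}$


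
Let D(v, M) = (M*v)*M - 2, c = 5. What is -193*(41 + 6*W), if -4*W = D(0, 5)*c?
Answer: -10808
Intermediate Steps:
D(v, M) = -2 + v*M² (D(v, M) = v*M² - 2 = -2 + v*M²)
W = 5/2 (W = -(-2 + 0*5²)*5/4 = -(-2 + 0*25)*5/4 = -(-2 + 0)*5/4 = -(-1)*5/2 = -¼*(-10) = 5/2 ≈ 2.5000)
-193*(41 + 6*W) = -193*(41 + 6*(5/2)) = -193*(41 + 15) = -193*56 = -10808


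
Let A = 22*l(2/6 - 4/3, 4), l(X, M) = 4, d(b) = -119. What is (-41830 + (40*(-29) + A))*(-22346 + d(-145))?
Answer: 963793430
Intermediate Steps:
A = 88 (A = 22*4 = 88)
(-41830 + (40*(-29) + A))*(-22346 + d(-145)) = (-41830 + (40*(-29) + 88))*(-22346 - 119) = (-41830 + (-1160 + 88))*(-22465) = (-41830 - 1072)*(-22465) = -42902*(-22465) = 963793430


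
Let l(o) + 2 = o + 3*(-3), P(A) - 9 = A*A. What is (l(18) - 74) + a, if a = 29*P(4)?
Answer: 658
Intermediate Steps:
P(A) = 9 + A**2 (P(A) = 9 + A*A = 9 + A**2)
l(o) = -11 + o (l(o) = -2 + (o + 3*(-3)) = -2 + (o - 9) = -2 + (-9 + o) = -11 + o)
a = 725 (a = 29*(9 + 4**2) = 29*(9 + 16) = 29*25 = 725)
(l(18) - 74) + a = ((-11 + 18) - 74) + 725 = (7 - 74) + 725 = -67 + 725 = 658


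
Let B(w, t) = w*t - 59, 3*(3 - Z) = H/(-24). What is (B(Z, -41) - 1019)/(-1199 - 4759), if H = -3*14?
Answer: 14125/71496 ≈ 0.19756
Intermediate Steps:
H = -42
Z = 29/12 (Z = 3 - (-14)/(-24) = 3 - (-14)*(-1)/24 = 3 - ⅓*7/4 = 3 - 7/12 = 29/12 ≈ 2.4167)
B(w, t) = -59 + t*w (B(w, t) = t*w - 59 = -59 + t*w)
(B(Z, -41) - 1019)/(-1199 - 4759) = ((-59 - 41*29/12) - 1019)/(-1199 - 4759) = ((-59 - 1189/12) - 1019)/(-5958) = (-1897/12 - 1019)*(-1/5958) = -14125/12*(-1/5958) = 14125/71496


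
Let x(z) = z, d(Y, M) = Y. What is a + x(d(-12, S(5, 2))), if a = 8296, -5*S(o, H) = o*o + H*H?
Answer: 8284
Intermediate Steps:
S(o, H) = -H²/5 - o²/5 (S(o, H) = -(o*o + H*H)/5 = -(o² + H²)/5 = -(H² + o²)/5 = -H²/5 - o²/5)
a + x(d(-12, S(5, 2))) = 8296 - 12 = 8284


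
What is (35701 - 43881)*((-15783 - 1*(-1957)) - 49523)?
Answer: 518194820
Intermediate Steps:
(35701 - 43881)*((-15783 - 1*(-1957)) - 49523) = -8180*((-15783 + 1957) - 49523) = -8180*(-13826 - 49523) = -8180*(-63349) = 518194820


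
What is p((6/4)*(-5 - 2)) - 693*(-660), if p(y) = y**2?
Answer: 1829961/4 ≈ 4.5749e+5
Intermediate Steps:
p((6/4)*(-5 - 2)) - 693*(-660) = ((6/4)*(-5 - 2))**2 - 693*(-660) = ((6*(1/4))*(-7))**2 + 457380 = ((3/2)*(-7))**2 + 457380 = (-21/2)**2 + 457380 = 441/4 + 457380 = 1829961/4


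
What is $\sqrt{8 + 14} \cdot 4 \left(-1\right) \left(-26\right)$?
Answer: $104 \sqrt{22} \approx 487.8$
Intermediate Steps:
$\sqrt{8 + 14} \cdot 4 \left(-1\right) \left(-26\right) = \sqrt{22} \left(-4\right) \left(-26\right) = - 4 \sqrt{22} \left(-26\right) = 104 \sqrt{22}$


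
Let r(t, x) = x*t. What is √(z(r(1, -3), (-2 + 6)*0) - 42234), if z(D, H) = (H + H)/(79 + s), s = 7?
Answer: I*√42234 ≈ 205.51*I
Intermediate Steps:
r(t, x) = t*x
z(D, H) = H/43 (z(D, H) = (H + H)/(79 + 7) = (2*H)/86 = (2*H)*(1/86) = H/43)
√(z(r(1, -3), (-2 + 6)*0) - 42234) = √(((-2 + 6)*0)/43 - 42234) = √((4*0)/43 - 42234) = √((1/43)*0 - 42234) = √(0 - 42234) = √(-42234) = I*√42234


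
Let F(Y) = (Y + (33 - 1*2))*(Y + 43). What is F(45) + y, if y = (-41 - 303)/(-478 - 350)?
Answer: 1384502/207 ≈ 6688.4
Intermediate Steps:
F(Y) = (31 + Y)*(43 + Y) (F(Y) = (Y + (33 - 2))*(43 + Y) = (Y + 31)*(43 + Y) = (31 + Y)*(43 + Y))
y = 86/207 (y = -344/(-828) = -344*(-1/828) = 86/207 ≈ 0.41546)
F(45) + y = (1333 + 45² + 74*45) + 86/207 = (1333 + 2025 + 3330) + 86/207 = 6688 + 86/207 = 1384502/207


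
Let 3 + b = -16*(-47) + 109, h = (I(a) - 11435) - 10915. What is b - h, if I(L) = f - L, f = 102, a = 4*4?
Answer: 23122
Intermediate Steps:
a = 16
I(L) = 102 - L
h = -22264 (h = ((102 - 1*16) - 11435) - 10915 = ((102 - 16) - 11435) - 10915 = (86 - 11435) - 10915 = -11349 - 10915 = -22264)
b = 858 (b = -3 + (-16*(-47) + 109) = -3 + (752 + 109) = -3 + 861 = 858)
b - h = 858 - 1*(-22264) = 858 + 22264 = 23122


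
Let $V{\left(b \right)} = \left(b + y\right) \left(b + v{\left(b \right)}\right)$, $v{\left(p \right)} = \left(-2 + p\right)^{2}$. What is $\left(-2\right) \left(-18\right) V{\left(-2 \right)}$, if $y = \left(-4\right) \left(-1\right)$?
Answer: $1008$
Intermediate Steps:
$y = 4$
$V{\left(b \right)} = \left(4 + b\right) \left(b + \left(-2 + b\right)^{2}\right)$ ($V{\left(b \right)} = \left(b + 4\right) \left(b + \left(-2 + b\right)^{2}\right) = \left(4 + b\right) \left(b + \left(-2 + b\right)^{2}\right)$)
$\left(-2\right) \left(-18\right) V{\left(-2 \right)} = \left(-2\right) \left(-18\right) \left(16 + \left(-2\right)^{2} + \left(-2\right)^{3} - -16\right) = 36 \left(16 + 4 - 8 + 16\right) = 36 \cdot 28 = 1008$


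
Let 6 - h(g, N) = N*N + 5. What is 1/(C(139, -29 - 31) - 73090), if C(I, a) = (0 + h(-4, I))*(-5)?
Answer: 1/23510 ≈ 4.2535e-5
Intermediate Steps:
h(g, N) = 1 - N**2 (h(g, N) = 6 - (N*N + 5) = 6 - (N**2 + 5) = 6 - (5 + N**2) = 6 + (-5 - N**2) = 1 - N**2)
C(I, a) = -5 + 5*I**2 (C(I, a) = (0 + (1 - I**2))*(-5) = (1 - I**2)*(-5) = -5 + 5*I**2)
1/(C(139, -29 - 31) - 73090) = 1/((-5 + 5*139**2) - 73090) = 1/((-5 + 5*19321) - 73090) = 1/((-5 + 96605) - 73090) = 1/(96600 - 73090) = 1/23510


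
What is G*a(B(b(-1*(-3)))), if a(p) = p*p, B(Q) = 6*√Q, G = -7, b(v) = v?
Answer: -756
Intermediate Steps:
a(p) = p²
G*a(B(b(-1*(-3)))) = -7*(6*√(-1*(-3)))² = -7*(6*√3)² = -7*108 = -756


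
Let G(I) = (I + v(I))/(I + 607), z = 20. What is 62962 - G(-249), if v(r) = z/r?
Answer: 5612620625/89142 ≈ 62963.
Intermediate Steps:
v(r) = 20/r
G(I) = (I + 20/I)/(607 + I) (G(I) = (I + 20/I)/(I + 607) = (I + 20/I)/(607 + I))
62962 - G(-249) = 62962 - (20 + (-249)**2)/((-249)*(607 - 249)) = 62962 - (-1)*(20 + 62001)/(249*358) = 62962 - (-1)*62021/(249*358) = 62962 - 1*(-62021/89142) = 62962 + 62021/89142 = 5612620625/89142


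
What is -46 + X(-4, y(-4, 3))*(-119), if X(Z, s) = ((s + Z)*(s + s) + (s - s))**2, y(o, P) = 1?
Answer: -4330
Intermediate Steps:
X(Z, s) = 4*s**2*(Z + s)**2 (X(Z, s) = ((Z + s)*(2*s) + 0)**2 = (2*s*(Z + s) + 0)**2 = (2*s*(Z + s))**2 = 4*s**2*(Z + s)**2)
-46 + X(-4, y(-4, 3))*(-119) = -46 + (4*1**2*(-4 + 1)**2)*(-119) = -46 + (4*1*(-3)**2)*(-119) = -46 + (4*1*9)*(-119) = -46 + 36*(-119) = -46 - 4284 = -4330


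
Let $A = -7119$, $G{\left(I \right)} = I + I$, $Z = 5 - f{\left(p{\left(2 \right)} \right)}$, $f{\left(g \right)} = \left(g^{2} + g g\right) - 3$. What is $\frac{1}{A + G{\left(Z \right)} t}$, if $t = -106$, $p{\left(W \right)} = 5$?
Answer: $\frac{1}{1785} \approx 0.00056022$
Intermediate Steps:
$f{\left(g \right)} = -3 + 2 g^{2}$ ($f{\left(g \right)} = \left(g^{2} + g^{2}\right) - 3 = 2 g^{2} - 3 = -3 + 2 g^{2}$)
$Z = -42$ ($Z = 5 - \left(-3 + 2 \cdot 5^{2}\right) = 5 - \left(-3 + 2 \cdot 25\right) = 5 - \left(-3 + 50\right) = 5 - 47 = -42$)
$G{\left(I \right)} = 2 I$
$\frac{1}{A + G{\left(Z \right)} t} = \frac{1}{-7119 + 2 \left(-42\right) \left(-106\right)} = \frac{1}{-7119 - -8904} = \frac{1}{-7119 + 8904} = \frac{1}{1785}$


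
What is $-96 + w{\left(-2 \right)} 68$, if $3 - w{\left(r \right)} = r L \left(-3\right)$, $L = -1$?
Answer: $516$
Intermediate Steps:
$w{\left(r \right)} = 3 - 3 r$ ($w{\left(r \right)} = 3 - r \left(-1\right) \left(-3\right) = 3 - - r \left(-3\right) = 3 - 3 r$)
$-96 + w{\left(-2 \right)} 68 = -96 + \left(3 - -6\right) 68 = -96 + \left(3 + 6\right) 68 = -96 + 9 \cdot 68 = -96 + 612 = 516$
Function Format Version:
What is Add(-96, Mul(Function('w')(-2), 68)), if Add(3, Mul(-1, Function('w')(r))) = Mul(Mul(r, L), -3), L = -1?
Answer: 516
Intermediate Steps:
Function('w')(r) = Add(3, Mul(-3, r)) (Function('w')(r) = Add(3, Mul(-1, Mul(Mul(r, -1), -3))) = Add(3, Mul(-1, Mul(Mul(-1, r), -3))) = Add(3, Mul(-1, Mul(3, r))) = Add(3, Mul(-3, r)))
Add(-96, Mul(Function('w')(-2), 68)) = Add(-96, Mul(Add(3, Mul(-3, -2)), 68)) = Add(-96, Mul(Add(3, 6), 68)) = Add(-96, Mul(9, 68)) = Add(-96, 612) = 516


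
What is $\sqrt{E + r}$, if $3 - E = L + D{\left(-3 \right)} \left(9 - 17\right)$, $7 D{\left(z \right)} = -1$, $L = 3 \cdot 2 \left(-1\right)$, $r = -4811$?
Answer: $\frac{i \sqrt{235354}}{7} \approx 69.305 i$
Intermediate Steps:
$L = -6$ ($L = 6 \left(-1\right) = -6$)
$D{\left(z \right)} = - \frac{1}{7}$ ($D{\left(z \right)} = \frac{1}{7} \left(-1\right) = - \frac{1}{7}$)
$E = \frac{55}{7}$ ($E = 3 - \left(-6 - \frac{9 - 17}{7}\right) = 3 - \left(-6 - - \frac{8}{7}\right) = 3 - \left(-6 + \frac{8}{7}\right) = 3 - - \frac{34}{7} = 3 + \frac{34}{7} = \frac{55}{7} \approx 7.8571$)
$\sqrt{E + r} = \sqrt{\frac{55}{7} - 4811} = \sqrt{- \frac{33622}{7}} = \frac{i \sqrt{235354}}{7}$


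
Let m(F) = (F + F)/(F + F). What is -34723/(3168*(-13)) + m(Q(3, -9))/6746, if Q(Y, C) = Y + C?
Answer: 9010867/10685664 ≈ 0.84327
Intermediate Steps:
Q(Y, C) = C + Y
m(F) = 1 (m(F) = (2*F)/((2*F)) = (2*F)*(1/(2*F)) = 1)
-34723/(3168*(-13)) + m(Q(3, -9))/6746 = -34723/(3168*(-13)) + 1/6746 = -34723/(-41184) + 1*(1/6746) = -34723*(-1/41184) + 1/6746 = 2671/3168 + 1/6746 = 9010867/10685664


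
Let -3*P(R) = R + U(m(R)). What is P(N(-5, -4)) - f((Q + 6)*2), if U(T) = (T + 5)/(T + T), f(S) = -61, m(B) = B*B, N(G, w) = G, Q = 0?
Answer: 937/15 ≈ 62.467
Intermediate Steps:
m(B) = B²
U(T) = (5 + T)/(2*T) (U(T) = (5 + T)/((2*T)) = (5 + T)*(1/(2*T)) = (5 + T)/(2*T))
P(R) = -R/3 - (5 + R²)/(6*R²) (P(R) = -(R + (5 + R²)/(2*(R²)))/3 = -(R + (5 + R²)/(2*R²))/3 = -R/3 - (5 + R²)/(6*R²))
P(N(-5, -4)) - f((Q + 6)*2) = (-⅙ - ⅚/(-5)² - ⅓*(-5)) - 1*(-61) = (-⅙ - ⅚*1/25 + 5/3) + 61 = (-⅙ - 1/30 + 5/3) + 61 = 22/15 + 61 = 937/15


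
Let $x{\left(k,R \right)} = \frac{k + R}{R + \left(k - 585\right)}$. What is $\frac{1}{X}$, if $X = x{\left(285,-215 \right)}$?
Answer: $- \frac{103}{14} \approx -7.3571$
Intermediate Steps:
$x{\left(k,R \right)} = \frac{R + k}{-585 + R + k}$ ($x{\left(k,R \right)} = \frac{R + k}{R + \left(-585 + k\right)} = \frac{R + k}{-585 + R + k}$)
$X = - \frac{14}{103}$ ($X = \frac{-215 + 285}{-585 - 215 + 285} = \frac{1}{-515} \cdot 70 = \left(- \frac{1}{515}\right) 70 = - \frac{14}{103} \approx -0.13592$)
$\frac{1}{X} = \frac{1}{- \frac{14}{103}} = - \frac{103}{14}$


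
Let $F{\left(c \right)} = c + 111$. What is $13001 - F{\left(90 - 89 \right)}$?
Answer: $12889$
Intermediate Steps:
$F{\left(c \right)} = 111 + c$
$13001 - F{\left(90 - 89 \right)} = 13001 - \left(111 + \left(90 - 89\right)\right) = 13001 - \left(111 + 1\right) = 13001 - 112 = 12889$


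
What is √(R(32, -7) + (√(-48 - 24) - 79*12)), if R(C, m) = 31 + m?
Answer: √(-924 + 6*I*√2) ≈ 0.1396 + 30.398*I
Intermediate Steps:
√(R(32, -7) + (√(-48 - 24) - 79*12)) = √((31 - 7) + (√(-48 - 24) - 79*12)) = √(24 + (√(-72) - 948)) = √(24 + (6*I*√2 - 948)) = √(24 + (-948 + 6*I*√2)) = √(-924 + 6*I*√2)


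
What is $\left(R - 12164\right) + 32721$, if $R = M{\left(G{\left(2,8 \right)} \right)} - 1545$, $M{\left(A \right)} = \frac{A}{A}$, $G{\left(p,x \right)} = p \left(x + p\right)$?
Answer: $19013$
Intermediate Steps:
$G{\left(p,x \right)} = p \left(p + x\right)$
$M{\left(A \right)} = 1$
$R = -1544$ ($R = 1 - 1545 = -1544$)
$\left(R - 12164\right) + 32721 = \left(-1544 - 12164\right) + 32721 = -13708 + 32721 = 19013$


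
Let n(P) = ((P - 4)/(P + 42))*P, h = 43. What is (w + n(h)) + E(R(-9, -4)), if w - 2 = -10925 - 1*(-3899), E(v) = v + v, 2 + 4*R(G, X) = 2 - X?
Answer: -595193/85 ≈ -7002.3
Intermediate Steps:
R(G, X) = -X/4 (R(G, X) = -½ + (2 - X)/4 = -½ + (½ - X/4) = -X/4)
E(v) = 2*v
w = -7024 (w = 2 + (-10925 - 1*(-3899)) = 2 + (-10925 + 3899) = 2 - 7026 = -7024)
n(P) = P*(-4 + P)/(42 + P) (n(P) = ((-4 + P)/(42 + P))*P = P*(-4 + P)/(42 + P))
(w + n(h)) + E(R(-9, -4)) = (-7024 + 43*(-4 + 43)/(42 + 43)) + 2*(-¼*(-4)) = (-7024 + 43*39/85) + 2*1 = (-7024 + 43*(1/85)*39) + 2 = (-7024 + 1677/85) + 2 = -595363/85 + 2 = -595193/85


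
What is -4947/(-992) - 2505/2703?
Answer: 3628927/893792 ≈ 4.0602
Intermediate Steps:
-4947/(-992) - 2505/2703 = -4947*(-1/992) - 2505*1/2703 = 4947/992 - 835/901 = 3628927/893792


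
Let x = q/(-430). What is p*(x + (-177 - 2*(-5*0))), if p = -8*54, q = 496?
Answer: 16546896/215 ≈ 76962.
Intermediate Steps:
p = -432
x = -248/215 (x = 496/(-430) = 496*(-1/430) = -248/215 ≈ -1.1535)
p*(x + (-177 - 2*(-5*0))) = -432*(-248/215 + (-177 - 2*(-5*0))) = -432*(-248/215 + (-177 - 2*0)) = -432*(-248/215 + (-177 - 1*0)) = -432*(-248/215 + (-177 + 0)) = -432*(-248/215 - 177) = -432*(-38303/215) = 16546896/215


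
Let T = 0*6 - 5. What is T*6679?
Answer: -33395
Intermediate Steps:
T = -5 (T = 0 - 5 = -5)
T*6679 = -5*6679 = -33395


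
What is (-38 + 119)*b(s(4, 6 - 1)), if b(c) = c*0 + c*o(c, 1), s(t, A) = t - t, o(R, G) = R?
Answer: 0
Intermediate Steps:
s(t, A) = 0
b(c) = c² (b(c) = c*0 + c*c = 0 + c² = c²)
(-38 + 119)*b(s(4, 6 - 1)) = (-38 + 119)*0² = 81*0 = 0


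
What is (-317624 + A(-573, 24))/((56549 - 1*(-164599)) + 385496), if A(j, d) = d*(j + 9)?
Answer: -82790/151661 ≈ -0.54589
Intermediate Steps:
A(j, d) = d*(9 + j)
(-317624 + A(-573, 24))/((56549 - 1*(-164599)) + 385496) = (-317624 + 24*(9 - 573))/((56549 - 1*(-164599)) + 385496) = (-317624 + 24*(-564))/((56549 + 164599) + 385496) = (-317624 - 13536)/(221148 + 385496) = -331160/606644 = -331160*1/606644 = -82790/151661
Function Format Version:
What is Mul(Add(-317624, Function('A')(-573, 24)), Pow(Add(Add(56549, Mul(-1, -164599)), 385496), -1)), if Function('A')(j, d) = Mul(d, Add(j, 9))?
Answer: Rational(-82790, 151661) ≈ -0.54589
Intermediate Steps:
Function('A')(j, d) = Mul(d, Add(9, j))
Mul(Add(-317624, Function('A')(-573, 24)), Pow(Add(Add(56549, Mul(-1, -164599)), 385496), -1)) = Mul(Add(-317624, Mul(24, Add(9, -573))), Pow(Add(Add(56549, Mul(-1, -164599)), 385496), -1)) = Mul(Add(-317624, Mul(24, -564)), Pow(Add(Add(56549, 164599), 385496), -1)) = Mul(Add(-317624, -13536), Pow(Add(221148, 385496), -1)) = Mul(-331160, Pow(606644, -1)) = Mul(-331160, Rational(1, 606644)) = Rational(-82790, 151661)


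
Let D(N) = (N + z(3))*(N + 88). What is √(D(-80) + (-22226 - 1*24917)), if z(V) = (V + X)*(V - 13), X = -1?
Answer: 3*I*√5327 ≈ 218.96*I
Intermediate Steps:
z(V) = (-1 + V)*(-13 + V) (z(V) = (V - 1)*(V - 13) = (-1 + V)*(-13 + V))
D(N) = (-20 + N)*(88 + N) (D(N) = (N + (13 + 3² - 14*3))*(N + 88) = (N + (13 + 9 - 42))*(88 + N) = (N - 20)*(88 + N) = (-20 + N)*(88 + N))
√(D(-80) + (-22226 - 1*24917)) = √((-1760 + (-80)² + 68*(-80)) + (-22226 - 1*24917)) = √((-1760 + 6400 - 5440) + (-22226 - 24917)) = √(-800 - 47143) = √(-47943) = 3*I*√5327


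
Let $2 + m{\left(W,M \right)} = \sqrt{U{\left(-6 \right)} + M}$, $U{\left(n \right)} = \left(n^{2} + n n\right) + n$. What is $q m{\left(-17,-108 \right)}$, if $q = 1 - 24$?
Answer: $46 - 23 i \sqrt{42} \approx 46.0 - 149.06 i$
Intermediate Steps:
$U{\left(n \right)} = n + 2 n^{2}$ ($U{\left(n \right)} = \left(n^{2} + n^{2}\right) + n = 2 n^{2} + n = n + 2 n^{2}$)
$q = -23$ ($q = 1 - 24 = -23$)
$m{\left(W,M \right)} = -2 + \sqrt{66 + M}$ ($m{\left(W,M \right)} = -2 + \sqrt{- 6 \left(1 + 2 \left(-6\right)\right) + M} = -2 + \sqrt{- 6 \left(1 - 12\right) + M} = -2 + \sqrt{\left(-6\right) \left(-11\right) + M} = -2 + \sqrt{66 + M}$)
$q m{\left(-17,-108 \right)} = - 23 \left(-2 + \sqrt{66 - 108}\right) = - 23 \left(-2 + \sqrt{-42}\right) = - 23 \left(-2 + i \sqrt{42}\right) = 46 - 23 i \sqrt{42}$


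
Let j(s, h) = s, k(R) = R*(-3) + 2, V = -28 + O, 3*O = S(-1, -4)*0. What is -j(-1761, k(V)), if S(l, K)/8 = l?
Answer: 1761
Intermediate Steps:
S(l, K) = 8*l
O = 0 (O = ((8*(-1))*0)/3 = (-8*0)/3 = (⅓)*0 = 0)
V = -28 (V = -28 + 0 = -28)
k(R) = 2 - 3*R (k(R) = -3*R + 2 = 2 - 3*R)
-j(-1761, k(V)) = -1*(-1761) = 1761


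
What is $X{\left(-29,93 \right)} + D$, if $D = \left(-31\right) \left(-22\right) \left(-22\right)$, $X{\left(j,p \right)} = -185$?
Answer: $-15189$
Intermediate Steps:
$D = -15004$ ($D = 682 \left(-22\right) = -15004$)
$X{\left(-29,93 \right)} + D = -185 - 15004 = -15189$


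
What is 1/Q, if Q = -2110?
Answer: -1/2110 ≈ -0.00047393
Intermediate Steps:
1/Q = 1/(-2110) = -1/2110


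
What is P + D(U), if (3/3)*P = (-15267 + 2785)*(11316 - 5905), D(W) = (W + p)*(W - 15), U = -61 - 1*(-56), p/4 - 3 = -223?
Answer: -67522402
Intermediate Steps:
p = -880 (p = 12 + 4*(-223) = 12 - 892 = -880)
U = -5 (U = -61 + 56 = -5)
D(W) = (-880 + W)*(-15 + W) (D(W) = (W - 880)*(W - 15) = (-880 + W)*(-15 + W))
P = -67540102 (P = (-15267 + 2785)*(11316 - 5905) = -12482*5411 = -67540102)
P + D(U) = -67540102 + (13200 + (-5)² - 895*(-5)) = -67540102 + (13200 + 25 + 4475) = -67540102 + 17700 = -67522402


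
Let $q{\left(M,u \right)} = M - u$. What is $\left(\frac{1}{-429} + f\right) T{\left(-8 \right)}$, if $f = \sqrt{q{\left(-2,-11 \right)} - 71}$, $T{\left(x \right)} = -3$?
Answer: $\frac{1}{143} - 3 i \sqrt{62} \approx 0.006993 - 23.622 i$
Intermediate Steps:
$f = i \sqrt{62}$ ($f = \sqrt{\left(-2 - -11\right) - 71} = \sqrt{\left(-2 + 11\right) - 71} = \sqrt{9 - 71} = \sqrt{-62} = i \sqrt{62} \approx 7.874 i$)
$\left(\frac{1}{-429} + f\right) T{\left(-8 \right)} = \left(\frac{1}{-429} + i \sqrt{62}\right) \left(-3\right) = \left(- \frac{1}{429} + i \sqrt{62}\right) \left(-3\right) = \frac{1}{143} - 3 i \sqrt{62}$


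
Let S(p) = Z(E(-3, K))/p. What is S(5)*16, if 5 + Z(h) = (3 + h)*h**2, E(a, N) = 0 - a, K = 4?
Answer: 784/5 ≈ 156.80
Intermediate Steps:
E(a, N) = -a
Z(h) = -5 + h**2*(3 + h) (Z(h) = -5 + (3 + h)*h**2 = -5 + h**2*(3 + h))
S(p) = 49/p (S(p) = (-5 + (-1*(-3))**3 + 3*(-1*(-3))**2)/p = (-5 + 3**3 + 3*3**2)/p = (-5 + 27 + 3*9)/p = (-5 + 27 + 27)/p = 49/p)
S(5)*16 = (49/5)*16 = 784/5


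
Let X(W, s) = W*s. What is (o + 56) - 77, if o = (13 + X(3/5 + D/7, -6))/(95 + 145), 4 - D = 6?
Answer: -176011/8400 ≈ -20.954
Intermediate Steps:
D = -2 (D = 4 - 1*6 = 4 - 6 = -2)
o = 389/8400 (o = (13 + (3/5 - 2/7)*(-6))/(95 + 145) = (13 + (3*(⅕) - 2*⅐)*(-6))/240 = (13 + (⅗ - 2/7)*(-6))*(1/240) = (13 + (11/35)*(-6))*(1/240) = (13 - 66/35)*(1/240) = (389/35)*(1/240) = 389/8400 ≈ 0.046310)
(o + 56) - 77 = (389/8400 + 56) - 77 = 470789/8400 - 77 = -176011/8400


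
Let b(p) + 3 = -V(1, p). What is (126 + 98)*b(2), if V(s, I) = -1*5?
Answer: 448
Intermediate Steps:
V(s, I) = -5
b(p) = 2 (b(p) = -3 - 1*(-5) = -3 + 5 = 2)
(126 + 98)*b(2) = (126 + 98)*2 = 224*2 = 448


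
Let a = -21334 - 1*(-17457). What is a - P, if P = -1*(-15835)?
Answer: -19712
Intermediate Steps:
a = -3877 (a = -21334 + 17457 = -3877)
P = 15835
a - P = -3877 - 1*15835 = -3877 - 15835 = -19712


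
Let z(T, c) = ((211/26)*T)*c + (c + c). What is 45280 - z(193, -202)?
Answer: 4706915/13 ≈ 3.6207e+5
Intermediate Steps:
z(T, c) = 2*c + 211*T*c/26 (z(T, c) = ((211*(1/26))*T)*c + 2*c = (211*T/26)*c + 2*c = 211*T*c/26 + 2*c = 2*c + 211*T*c/26)
45280 - z(193, -202) = 45280 - (-202)*(52 + 211*193)/26 = 45280 - (-202)*(52 + 40723)/26 = 45280 - (-202)*40775/26 = 45280 - 1*(-4118275/13) = 45280 + 4118275/13 = 4706915/13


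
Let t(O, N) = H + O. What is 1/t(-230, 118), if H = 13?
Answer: -1/217 ≈ -0.0046083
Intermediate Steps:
t(O, N) = 13 + O
1/t(-230, 118) = 1/(13 - 230) = 1/(-217) = -1/217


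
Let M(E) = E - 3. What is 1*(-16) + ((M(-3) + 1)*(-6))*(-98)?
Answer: -2956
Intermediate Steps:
M(E) = -3 + E
1*(-16) + ((M(-3) + 1)*(-6))*(-98) = 1*(-16) + (((-3 - 3) + 1)*(-6))*(-98) = -16 + ((-6 + 1)*(-6))*(-98) = -16 - 5*(-6)*(-98) = -16 + 30*(-98) = -16 - 2940 = -2956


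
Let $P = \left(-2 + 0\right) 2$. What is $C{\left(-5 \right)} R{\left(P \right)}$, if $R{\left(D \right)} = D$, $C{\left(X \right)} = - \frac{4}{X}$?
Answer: $- \frac{16}{5} \approx -3.2$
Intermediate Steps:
$P = -4$ ($P = \left(-2\right) 2 = -4$)
$C{\left(-5 \right)} R{\left(P \right)} = - \frac{4}{-5} \left(-4\right) = \left(-4\right) \left(- \frac{1}{5}\right) \left(-4\right) = \frac{4}{5} \left(-4\right) = - \frac{16}{5}$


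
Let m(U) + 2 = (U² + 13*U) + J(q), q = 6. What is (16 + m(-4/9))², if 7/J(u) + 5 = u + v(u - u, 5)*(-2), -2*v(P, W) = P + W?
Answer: 2411809/26244 ≈ 91.899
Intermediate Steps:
v(P, W) = -P/2 - W/2 (v(P, W) = -(P + W)/2 = -P/2 - W/2)
J(u) = 7/u (J(u) = 7/(-5 + (u + (-(u - u)/2 - ½*5)*(-2))) = 7/(-5 + (u + (-½*0 - 5/2)*(-2))) = 7/(-5 + (u + (0 - 5/2)*(-2))) = 7/(-5 + (u - 5/2*(-2))) = 7/(-5 + (u + 5)) = 7/(-5 + (5 + u)) = 7/u)
m(U) = -⅚ + U² + 13*U (m(U) = -2 + ((U² + 13*U) + 7/6) = -2 + (7/6 + U² + 13*U) = -⅚ + U² + 13*U)
(16 + m(-4/9))² = (16 + (-⅚ + (-4/9)² + 13*(-4/9)))² = (16 + (-⅚ + 16/81 - 52/9))² = (16 - 1039/162)² = (1553/162)² = 2411809/26244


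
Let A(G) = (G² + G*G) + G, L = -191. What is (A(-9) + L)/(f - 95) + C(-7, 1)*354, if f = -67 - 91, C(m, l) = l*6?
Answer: 537410/253 ≈ 2124.1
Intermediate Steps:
C(m, l) = 6*l
f = -158
A(G) = G + 2*G² (A(G) = (G² + G²) + G = 2*G² + G = G + 2*G²)
(A(-9) + L)/(f - 95) + C(-7, 1)*354 = (-9*(1 + 2*(-9)) - 191)/(-158 - 95) + (6*1)*354 = (-9*(1 - 18) - 191)/(-253) + 6*354 = (-9*(-17) - 191)*(-1/253) + 2124 = (153 - 191)*(-1/253) + 2124 = -38*(-1/253) + 2124 = 38/253 + 2124 = 537410/253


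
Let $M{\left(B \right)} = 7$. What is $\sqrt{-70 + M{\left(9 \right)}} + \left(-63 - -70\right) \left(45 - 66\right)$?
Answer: $-147 + 3 i \sqrt{7} \approx -147.0 + 7.9373 i$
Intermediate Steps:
$\sqrt{-70 + M{\left(9 \right)}} + \left(-63 - -70\right) \left(45 - 66\right) = \sqrt{-70 + 7} + \left(-63 - -70\right) \left(45 - 66\right) = \sqrt{-63} + \left(-63 + 70\right) \left(45 - 66\right) = 3 i \sqrt{7} + 7 \left(-21\right) = 3 i \sqrt{7} - 147 = -147 + 3 i \sqrt{7}$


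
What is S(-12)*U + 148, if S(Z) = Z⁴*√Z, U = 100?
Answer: 148 + 4147200*I*√3 ≈ 148.0 + 7.1832e+6*I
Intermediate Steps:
S(Z) = Z^(9/2)
S(-12)*U + 148 = (-12)^(9/2)*100 + 148 = (41472*I*√3)*100 + 148 = 4147200*I*√3 + 148 = 148 + 4147200*I*√3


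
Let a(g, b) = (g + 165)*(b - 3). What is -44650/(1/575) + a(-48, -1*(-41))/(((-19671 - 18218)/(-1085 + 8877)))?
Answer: -972787356982/37889 ≈ -2.5675e+7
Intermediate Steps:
a(g, b) = (-3 + b)*(165 + g) (a(g, b) = (165 + g)*(-3 + b) = (-3 + b)*(165 + g))
-44650/(1/575) + a(-48, -1*(-41))/(((-19671 - 18218)/(-1085 + 8877))) = -44650/(1/575) + (-495 - 3*(-48) + 165*(-1*(-41)) - 1*(-41)*(-48))/(((-19671 - 18218)/(-1085 + 8877))) = -44650/1/575 + (-495 + 144 + 165*41 + 41*(-48))/((-37889/7792)) = -44650*575 + (-495 + 144 + 6765 - 1968)/((-37889*1/7792)) = -25673750 + 4446/(-37889/7792) = -25673750 + 4446*(-7792/37889) = -25673750 - 34643232/37889 = -972787356982/37889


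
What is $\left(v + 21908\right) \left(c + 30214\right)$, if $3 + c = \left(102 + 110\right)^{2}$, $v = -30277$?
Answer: $-628972195$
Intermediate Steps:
$c = 44941$ ($c = -3 + \left(102 + 110\right)^{2} = -3 + 212^{2} = -3 + 44944 = 44941$)
$\left(v + 21908\right) \left(c + 30214\right) = \left(-30277 + 21908\right) \left(44941 + 30214\right) = \left(-8369\right) 75155 = -628972195$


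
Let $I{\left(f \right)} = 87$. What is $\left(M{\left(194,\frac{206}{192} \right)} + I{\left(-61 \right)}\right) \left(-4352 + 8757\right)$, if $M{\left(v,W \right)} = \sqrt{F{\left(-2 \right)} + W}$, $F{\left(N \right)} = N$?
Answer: $383235 + \frac{4405 i \sqrt{534}}{24} \approx 3.8324 \cdot 10^{5} + 4241.4 i$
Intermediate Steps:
$M{\left(v,W \right)} = \sqrt{-2 + W}$
$\left(M{\left(194,\frac{206}{192} \right)} + I{\left(-61 \right)}\right) \left(-4352 + 8757\right) = \left(\sqrt{-2 + \frac{206}{192}} + 87\right) \left(-4352 + 8757\right) = \left(\sqrt{-2 + 206 \cdot \frac{1}{192}} + 87\right) 4405 = \left(\sqrt{-2 + \frac{103}{96}} + 87\right) 4405 = \left(\sqrt{- \frac{89}{96}} + 87\right) 4405 = \left(\frac{i \sqrt{534}}{24} + 87\right) 4405 = \left(87 + \frac{i \sqrt{534}}{24}\right) 4405 = 383235 + \frac{4405 i \sqrt{534}}{24}$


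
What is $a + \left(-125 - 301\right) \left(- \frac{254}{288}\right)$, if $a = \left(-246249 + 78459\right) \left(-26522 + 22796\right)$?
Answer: $\frac{15004461977}{24} \approx 6.2519 \cdot 10^{8}$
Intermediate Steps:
$a = 625185540$ ($a = \left(-167790\right) \left(-3726\right) = 625185540$)
$a + \left(-125 - 301\right) \left(- \frac{254}{288}\right) = 625185540 + \left(-125 - 301\right) \left(- \frac{254}{288}\right) = 625185540 - 426 \left(\left(-254\right) \frac{1}{288}\right) = 625185540 - - \frac{9017}{24} = 625185540 + \frac{9017}{24} = \frac{15004461977}{24}$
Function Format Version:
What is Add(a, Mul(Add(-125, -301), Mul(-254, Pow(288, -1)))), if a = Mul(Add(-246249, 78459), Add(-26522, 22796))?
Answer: Rational(15004461977, 24) ≈ 6.2519e+8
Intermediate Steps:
a = 625185540 (a = Mul(-167790, -3726) = 625185540)
Add(a, Mul(Add(-125, -301), Mul(-254, Pow(288, -1)))) = Add(625185540, Mul(Add(-125, -301), Mul(-254, Pow(288, -1)))) = Add(625185540, Mul(-426, Mul(-254, Rational(1, 288)))) = Add(625185540, Mul(-426, Rational(-127, 144))) = Add(625185540, Rational(9017, 24)) = Rational(15004461977, 24)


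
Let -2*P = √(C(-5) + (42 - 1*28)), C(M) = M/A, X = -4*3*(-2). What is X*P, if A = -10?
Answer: -6*√58 ≈ -45.695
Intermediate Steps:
X = 24 (X = -12*(-2) = 24)
C(M) = -M/10 (C(M) = M/(-10) = M*(-⅒) = -M/10)
P = -√58/4 (P = -√(-⅒*(-5) + (42 - 1*28))/2 = -√(½ + (42 - 28))/2 = -√(½ + 14)/2 = -√58/4 ≈ -1.9039)
X*P = 24*(-√58/4) = -6*√58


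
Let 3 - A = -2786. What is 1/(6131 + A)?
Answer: 1/8920 ≈ 0.00011211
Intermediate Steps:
A = 2789 (A = 3 - 1*(-2786) = 3 + 2786 = 2789)
1/(6131 + A) = 1/(6131 + 2789) = 1/8920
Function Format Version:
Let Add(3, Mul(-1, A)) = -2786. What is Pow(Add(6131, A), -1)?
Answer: Rational(1, 8920) ≈ 0.00011211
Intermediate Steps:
A = 2789 (A = Add(3, Mul(-1, -2786)) = Add(3, 2786) = 2789)
Pow(Add(6131, A), -1) = Pow(Add(6131, 2789), -1) = Pow(8920, -1) = Rational(1, 8920)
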